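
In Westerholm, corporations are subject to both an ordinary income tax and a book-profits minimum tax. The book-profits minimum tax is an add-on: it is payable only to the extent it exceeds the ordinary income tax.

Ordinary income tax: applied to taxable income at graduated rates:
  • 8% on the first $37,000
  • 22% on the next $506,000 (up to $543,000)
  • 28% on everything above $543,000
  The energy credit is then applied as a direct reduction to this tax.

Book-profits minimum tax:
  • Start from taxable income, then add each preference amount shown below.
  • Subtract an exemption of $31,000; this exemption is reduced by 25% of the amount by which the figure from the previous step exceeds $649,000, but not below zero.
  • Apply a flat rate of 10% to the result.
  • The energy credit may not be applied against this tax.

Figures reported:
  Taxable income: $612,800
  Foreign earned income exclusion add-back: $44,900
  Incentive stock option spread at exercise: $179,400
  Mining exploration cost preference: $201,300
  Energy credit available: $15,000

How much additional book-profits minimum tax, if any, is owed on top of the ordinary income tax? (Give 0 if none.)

$0

Book-profits minimum tax:
  Adjusted income: $612,800 + $44,900 + $179,400 + $201,300 = $1,038,400
  Exemption: 25% × ($1,038,400 − $649,000) = $97,350 ≥ $31,000, so the exemption is fully phased out
  Base: $1,038,400 − $0 = $1,038,400
  $1,038,400 × 10% = $103,840

Ordinary income tax:
  $37,000 × 8% = $2,960
  $506,000 × 22% = $111,320
  $69,800 × 28% = $19,544
  → $133,824
  Less energy credit $15,000 → $118,824

$103,840 ≤ $118,824, so no add-on is due.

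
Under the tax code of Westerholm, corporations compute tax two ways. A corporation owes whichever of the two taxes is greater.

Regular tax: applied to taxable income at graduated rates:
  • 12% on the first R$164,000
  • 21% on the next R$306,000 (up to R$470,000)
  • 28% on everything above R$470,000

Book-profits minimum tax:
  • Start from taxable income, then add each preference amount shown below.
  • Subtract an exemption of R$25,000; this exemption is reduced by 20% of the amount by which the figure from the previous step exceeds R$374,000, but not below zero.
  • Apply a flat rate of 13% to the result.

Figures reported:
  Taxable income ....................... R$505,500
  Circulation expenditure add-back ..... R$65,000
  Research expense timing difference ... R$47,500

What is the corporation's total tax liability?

Book-profits minimum tax:
  Adjusted income: R$505,500 + R$65,000 + R$47,500 = R$618,000
  Exemption: 20% × (R$618,000 − R$374,000) = R$48,800 ≥ R$25,000, so the exemption is fully phased out
  Base: R$618,000 − R$0 = R$618,000
  R$618,000 × 13% = R$80,340

Regular tax:
  R$164,000 × 12% = R$19,680
  R$306,000 × 21% = R$64,260
  R$35,500 × 28% = R$9,940
  → R$93,880

R$93,880 > R$80,340, so the regular tax governs.

R$93,880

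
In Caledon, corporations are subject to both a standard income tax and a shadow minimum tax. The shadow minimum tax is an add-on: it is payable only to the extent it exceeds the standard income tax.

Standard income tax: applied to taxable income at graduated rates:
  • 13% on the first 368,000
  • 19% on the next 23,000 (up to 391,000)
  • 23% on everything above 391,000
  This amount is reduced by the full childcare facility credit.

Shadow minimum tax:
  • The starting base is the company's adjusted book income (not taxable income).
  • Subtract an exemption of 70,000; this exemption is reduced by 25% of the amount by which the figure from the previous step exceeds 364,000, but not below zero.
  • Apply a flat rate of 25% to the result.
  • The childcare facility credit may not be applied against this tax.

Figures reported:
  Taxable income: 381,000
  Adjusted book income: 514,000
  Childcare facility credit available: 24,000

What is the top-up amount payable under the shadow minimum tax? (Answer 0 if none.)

Standard income tax:
  368,000 × 13% = 47,840
  13,000 × 19% = 2,470
  → 50,310
  Less childcare facility credit 24,000 → 26,310

Shadow minimum tax:
  Base (adjusted book income): 514,000
  Exemption: 70,000 − 25% × (514,000 − 364,000) = 70,000 − 37,500 = 32,500
  Base: 514,000 − 32,500 = 481,500
  481,500 × 25% = 120,375

Excess of shadow minimum tax over standard income tax: 120,375 − 26,310 = 94,065.

94,065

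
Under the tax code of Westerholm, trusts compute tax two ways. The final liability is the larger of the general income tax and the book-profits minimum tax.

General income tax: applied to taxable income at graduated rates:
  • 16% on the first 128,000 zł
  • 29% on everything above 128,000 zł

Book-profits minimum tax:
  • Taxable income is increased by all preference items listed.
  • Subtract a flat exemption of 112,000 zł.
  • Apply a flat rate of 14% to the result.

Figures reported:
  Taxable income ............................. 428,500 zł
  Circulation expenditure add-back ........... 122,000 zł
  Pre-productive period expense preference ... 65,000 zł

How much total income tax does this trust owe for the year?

107,625 zł

General income tax:
  128,000 zł × 16% = 20,480 zł
  300,500 zł × 29% = 87,145 zł
  → 107,625 zł

Book-profits minimum tax:
  Adjusted income: 428,500 zł + 122,000 zł + 65,000 zł = 615,500 zł
  Less exemption 112,000 zł → base 503,500 zł
  503,500 zł × 14% = 70,490 zł

107,625 zł > 70,490 zł, so the general income tax governs.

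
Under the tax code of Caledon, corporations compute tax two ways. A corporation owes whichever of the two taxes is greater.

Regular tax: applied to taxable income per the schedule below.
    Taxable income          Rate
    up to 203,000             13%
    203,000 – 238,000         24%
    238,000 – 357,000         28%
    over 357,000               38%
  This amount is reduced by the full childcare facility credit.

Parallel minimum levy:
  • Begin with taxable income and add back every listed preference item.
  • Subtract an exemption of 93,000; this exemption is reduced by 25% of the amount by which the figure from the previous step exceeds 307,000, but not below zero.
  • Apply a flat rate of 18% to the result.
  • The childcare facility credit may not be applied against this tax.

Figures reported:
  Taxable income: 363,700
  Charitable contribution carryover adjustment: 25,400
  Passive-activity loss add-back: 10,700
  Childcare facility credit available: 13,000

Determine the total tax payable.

59,400

Parallel minimum levy:
  Adjusted income: 363,700 + 25,400 + 10,700 = 399,800
  Exemption: 93,000 − 25% × (399,800 − 307,000) = 93,000 − 23,200 = 69,800
  Base: 399,800 − 69,800 = 330,000
  330,000 × 18% = 59,400

Regular tax:
  203,000 × 13% = 26,390
  35,000 × 24% = 8,400
  119,000 × 28% = 33,320
  6,700 × 38% = 2,546
  → 70,656
  Less childcare facility credit 13,000 → 57,656

59,400 > 57,656, so the parallel minimum levy is the binding amount.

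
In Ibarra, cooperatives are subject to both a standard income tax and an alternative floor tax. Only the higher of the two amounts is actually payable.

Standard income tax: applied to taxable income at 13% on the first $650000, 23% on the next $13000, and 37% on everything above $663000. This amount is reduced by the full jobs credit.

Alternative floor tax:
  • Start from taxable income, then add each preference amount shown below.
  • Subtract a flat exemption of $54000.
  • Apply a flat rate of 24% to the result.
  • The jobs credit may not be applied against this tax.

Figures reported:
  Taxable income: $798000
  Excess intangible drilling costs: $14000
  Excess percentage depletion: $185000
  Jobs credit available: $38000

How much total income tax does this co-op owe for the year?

$226320

Alternative floor tax:
  Adjusted income: $798000 + $14000 + $185000 = $997000
  Less exemption $54000 → base $943000
  $943000 × 24% = $226320

Standard income tax:
  $650000 × 13% = $84500
  $13000 × 23% = $2990
  $135000 × 37% = $49950
  → $137440
  Less jobs credit $38000 → $99440

$226320 > $99440, so the alternative floor tax is the binding amount.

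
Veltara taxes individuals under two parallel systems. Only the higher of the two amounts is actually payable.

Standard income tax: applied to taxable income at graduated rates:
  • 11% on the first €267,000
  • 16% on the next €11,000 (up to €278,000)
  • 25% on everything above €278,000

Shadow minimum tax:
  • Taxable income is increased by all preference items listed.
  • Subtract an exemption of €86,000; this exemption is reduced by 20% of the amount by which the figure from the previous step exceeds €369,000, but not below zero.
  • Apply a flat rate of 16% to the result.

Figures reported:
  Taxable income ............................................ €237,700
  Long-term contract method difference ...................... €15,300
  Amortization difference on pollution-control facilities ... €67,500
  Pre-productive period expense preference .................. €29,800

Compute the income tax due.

Standard income tax:
  €237,700 × 11% = €26,147

Shadow minimum tax:
  Adjusted income: €237,700 + €15,300 + €67,500 + €29,800 = €350,300
  Exemption: €350,300 ≤ €369,000, so full €86,000 applies
  Base: €350,300 − €86,000 = €264,300
  €264,300 × 16% = €42,288

€42,288 > €26,147, so the shadow minimum tax is the binding amount.

€42,288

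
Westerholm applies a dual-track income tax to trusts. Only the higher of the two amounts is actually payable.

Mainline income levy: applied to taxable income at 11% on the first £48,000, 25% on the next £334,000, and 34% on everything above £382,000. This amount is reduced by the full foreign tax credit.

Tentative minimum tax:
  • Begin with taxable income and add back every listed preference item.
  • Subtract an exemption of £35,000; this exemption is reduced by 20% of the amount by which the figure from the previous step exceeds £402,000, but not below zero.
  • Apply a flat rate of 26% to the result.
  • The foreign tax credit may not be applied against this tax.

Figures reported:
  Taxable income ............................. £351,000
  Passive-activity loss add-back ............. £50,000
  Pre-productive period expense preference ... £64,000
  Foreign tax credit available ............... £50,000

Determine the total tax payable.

£115,076

Tentative minimum tax:
  Adjusted income: £351,000 + £50,000 + £64,000 = £465,000
  Exemption: £35,000 − 20% × (£465,000 − £402,000) = £35,000 − £12,600 = £22,400
  Base: £465,000 − £22,400 = £442,600
  £442,600 × 26% = £115,076

Mainline income levy:
  £48,000 × 11% = £5,280
  £303,000 × 25% = £75,750
  → £81,030
  Less foreign tax credit £50,000 → £31,030

£115,076 > £31,030, so the tentative minimum tax is the binding amount.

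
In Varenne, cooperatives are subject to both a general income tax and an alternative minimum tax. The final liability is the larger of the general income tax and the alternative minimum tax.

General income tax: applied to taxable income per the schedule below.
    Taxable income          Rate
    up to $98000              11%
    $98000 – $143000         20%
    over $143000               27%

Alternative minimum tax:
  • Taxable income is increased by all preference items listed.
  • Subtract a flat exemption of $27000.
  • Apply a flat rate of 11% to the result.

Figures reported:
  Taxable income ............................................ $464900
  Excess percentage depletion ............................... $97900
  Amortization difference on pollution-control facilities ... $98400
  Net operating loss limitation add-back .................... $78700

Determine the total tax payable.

$106693

General income tax:
  $98000 × 11% = $10780
  $45000 × 20% = $9000
  $321900 × 27% = $86913
  → $106693

Alternative minimum tax:
  Adjusted income: $464900 + $97900 + $98400 + $78700 = $739900
  Less exemption $27000 → base $712900
  $712900 × 11% = $78419

$106693 > $78419, so the general income tax governs.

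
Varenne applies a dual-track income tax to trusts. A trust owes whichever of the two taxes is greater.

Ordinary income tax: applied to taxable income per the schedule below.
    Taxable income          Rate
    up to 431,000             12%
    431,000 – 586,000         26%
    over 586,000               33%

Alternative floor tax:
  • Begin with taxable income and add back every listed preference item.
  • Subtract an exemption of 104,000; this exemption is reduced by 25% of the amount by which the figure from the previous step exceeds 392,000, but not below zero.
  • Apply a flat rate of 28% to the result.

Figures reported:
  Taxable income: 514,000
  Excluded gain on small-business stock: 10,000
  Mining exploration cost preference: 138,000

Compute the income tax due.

Ordinary income tax:
  431,000 × 12% = 51,720
  83,000 × 26% = 21,580
  → 73,300

Alternative floor tax:
  Adjusted income: 514,000 + 10,000 + 138,000 = 662,000
  Exemption: 104,000 − 25% × (662,000 − 392,000) = 104,000 − 67,500 = 36,500
  Base: 662,000 − 36,500 = 625,500
  625,500 × 28% = 175,140

175,140 > 73,300, so the alternative floor tax is the binding amount.

175,140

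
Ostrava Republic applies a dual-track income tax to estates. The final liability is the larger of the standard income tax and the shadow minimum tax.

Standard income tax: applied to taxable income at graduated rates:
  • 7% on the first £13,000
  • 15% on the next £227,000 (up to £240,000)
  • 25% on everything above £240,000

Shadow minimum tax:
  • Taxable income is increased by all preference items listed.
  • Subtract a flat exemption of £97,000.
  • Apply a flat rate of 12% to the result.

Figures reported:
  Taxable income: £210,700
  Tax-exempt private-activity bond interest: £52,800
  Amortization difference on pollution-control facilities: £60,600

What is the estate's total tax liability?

£30,565

Standard income tax:
  £13,000 × 7% = £910
  £197,700 × 15% = £29,655
  → £30,565

Shadow minimum tax:
  Adjusted income: £210,700 + £52,800 + £60,600 = £324,100
  Less exemption £97,000 → base £227,100
  £227,100 × 12% = £27,252

£30,565 > £27,252, so the standard income tax governs.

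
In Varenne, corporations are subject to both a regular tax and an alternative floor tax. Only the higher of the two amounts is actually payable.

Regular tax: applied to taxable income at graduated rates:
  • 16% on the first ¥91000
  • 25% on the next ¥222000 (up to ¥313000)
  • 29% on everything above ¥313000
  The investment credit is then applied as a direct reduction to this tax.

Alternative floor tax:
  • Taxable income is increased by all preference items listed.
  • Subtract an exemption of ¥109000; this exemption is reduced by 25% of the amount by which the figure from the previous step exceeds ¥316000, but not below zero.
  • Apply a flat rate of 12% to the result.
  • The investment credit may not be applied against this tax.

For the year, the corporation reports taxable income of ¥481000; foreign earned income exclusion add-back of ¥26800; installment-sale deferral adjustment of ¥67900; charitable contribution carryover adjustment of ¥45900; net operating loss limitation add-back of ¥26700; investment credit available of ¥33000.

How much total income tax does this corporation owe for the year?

Alternative floor tax:
  Adjusted income: ¥481000 + ¥26800 + ¥67900 + ¥45900 + ¥26700 = ¥648300
  Exemption: ¥109000 − 25% × (¥648300 − ¥316000) = ¥109000 − ¥83075 = ¥25925
  Base: ¥648300 − ¥25925 = ¥622375
  ¥622375 × 12% = ¥74685

Regular tax:
  ¥91000 × 16% = ¥14560
  ¥222000 × 25% = ¥55500
  ¥168000 × 29% = ¥48720
  → ¥118780
  Less investment credit ¥33000 → ¥85780

¥85780 > ¥74685, so the regular tax governs.

¥85780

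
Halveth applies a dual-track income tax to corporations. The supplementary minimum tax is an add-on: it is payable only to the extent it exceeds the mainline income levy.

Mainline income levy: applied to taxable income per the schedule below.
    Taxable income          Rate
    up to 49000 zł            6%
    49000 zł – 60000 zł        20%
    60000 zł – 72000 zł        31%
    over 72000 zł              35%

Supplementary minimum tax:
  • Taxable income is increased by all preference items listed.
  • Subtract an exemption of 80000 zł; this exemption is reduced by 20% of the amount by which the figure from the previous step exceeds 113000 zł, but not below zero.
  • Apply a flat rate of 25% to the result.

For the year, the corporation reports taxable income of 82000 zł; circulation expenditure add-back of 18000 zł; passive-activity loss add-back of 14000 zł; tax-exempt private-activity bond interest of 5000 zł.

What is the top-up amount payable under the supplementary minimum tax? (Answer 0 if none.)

0 zł

Mainline income levy:
  49000 zł × 6% = 2940 zł
  11000 zł × 20% = 2200 zł
  12000 zł × 31% = 3720 zł
  10000 zł × 35% = 3500 zł
  → 12360 zł

Supplementary minimum tax:
  Adjusted income: 82000 zł + 18000 zł + 14000 zł + 5000 zł = 119000 zł
  Exemption: 80000 zł − 20% × (119000 zł − 113000 zł) = 80000 zł − 1200 zł = 78800 zł
  Base: 119000 zł − 78800 zł = 40200 zł
  40200 zł × 25% = 10050 zł

10050 zł ≤ 12360 zł, so no add-on is due.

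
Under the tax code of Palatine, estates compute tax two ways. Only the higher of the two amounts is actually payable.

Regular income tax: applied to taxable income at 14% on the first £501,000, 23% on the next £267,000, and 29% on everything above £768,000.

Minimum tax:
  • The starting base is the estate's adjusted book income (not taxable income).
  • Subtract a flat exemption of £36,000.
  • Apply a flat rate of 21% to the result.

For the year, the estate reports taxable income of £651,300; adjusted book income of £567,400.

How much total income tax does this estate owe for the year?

£111,594

Regular income tax:
  £501,000 × 14% = £70,140
  £150,300 × 23% = £34,569
  → £104,709

Minimum tax:
  Base (adjusted book income): £567,400
  Less exemption £36,000 → base £531,400
  £531,400 × 21% = £111,594

£111,594 > £104,709, so the minimum tax is the binding amount.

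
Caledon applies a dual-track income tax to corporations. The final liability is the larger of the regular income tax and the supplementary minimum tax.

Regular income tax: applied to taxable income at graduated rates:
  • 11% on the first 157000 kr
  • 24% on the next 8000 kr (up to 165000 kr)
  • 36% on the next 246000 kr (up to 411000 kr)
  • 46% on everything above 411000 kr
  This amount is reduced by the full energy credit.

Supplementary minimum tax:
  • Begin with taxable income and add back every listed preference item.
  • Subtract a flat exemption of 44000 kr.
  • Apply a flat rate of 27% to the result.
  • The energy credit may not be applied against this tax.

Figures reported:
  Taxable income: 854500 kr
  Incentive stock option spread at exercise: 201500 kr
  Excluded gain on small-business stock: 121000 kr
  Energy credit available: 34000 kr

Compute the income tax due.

Supplementary minimum tax:
  Adjusted income: 854500 kr + 201500 kr + 121000 kr = 1177000 kr
  Less exemption 44000 kr → base 1133000 kr
  1133000 kr × 27% = 305910 kr

Regular income tax:
  157000 kr × 11% = 17270 kr
  8000 kr × 24% = 1920 kr
  246000 kr × 36% = 88560 kr
  443500 kr × 46% = 204010 kr
  → 311760 kr
  Less energy credit 34000 kr → 277760 kr

305910 kr > 277760 kr, so the supplementary minimum tax is the binding amount.

305910 kr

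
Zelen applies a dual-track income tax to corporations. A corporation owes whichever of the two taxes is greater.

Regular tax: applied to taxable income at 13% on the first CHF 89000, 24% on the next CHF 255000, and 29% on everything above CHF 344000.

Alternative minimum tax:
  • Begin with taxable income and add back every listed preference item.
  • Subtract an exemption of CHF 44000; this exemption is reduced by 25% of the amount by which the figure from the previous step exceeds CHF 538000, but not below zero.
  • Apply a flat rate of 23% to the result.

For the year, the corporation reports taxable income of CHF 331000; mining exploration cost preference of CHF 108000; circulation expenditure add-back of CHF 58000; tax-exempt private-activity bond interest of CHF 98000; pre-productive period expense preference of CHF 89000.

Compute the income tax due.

CHF 155595

Regular tax:
  CHF 89000 × 13% = CHF 11570
  CHF 242000 × 24% = CHF 58080
  → CHF 69650

Alternative minimum tax:
  Adjusted income: CHF 331000 + CHF 108000 + CHF 58000 + CHF 98000 + CHF 89000 = CHF 684000
  Exemption: CHF 44000 − 25% × (CHF 684000 − CHF 538000) = CHF 44000 − CHF 36500 = CHF 7500
  Base: CHF 684000 − CHF 7500 = CHF 676500
  CHF 676500 × 23% = CHF 155595

CHF 155595 > CHF 69650, so the alternative minimum tax is the binding amount.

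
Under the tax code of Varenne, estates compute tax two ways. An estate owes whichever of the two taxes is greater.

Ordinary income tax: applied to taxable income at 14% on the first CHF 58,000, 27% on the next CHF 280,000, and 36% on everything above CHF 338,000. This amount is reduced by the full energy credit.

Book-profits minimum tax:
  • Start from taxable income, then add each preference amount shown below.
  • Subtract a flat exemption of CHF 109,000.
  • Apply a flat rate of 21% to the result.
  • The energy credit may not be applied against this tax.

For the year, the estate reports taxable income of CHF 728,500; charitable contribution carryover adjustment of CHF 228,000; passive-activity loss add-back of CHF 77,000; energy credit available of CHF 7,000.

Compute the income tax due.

CHF 217,300

Ordinary income tax:
  CHF 58,000 × 14% = CHF 8,120
  CHF 280,000 × 27% = CHF 75,600
  CHF 390,500 × 36% = CHF 140,580
  → CHF 224,300
  Less energy credit CHF 7,000 → CHF 217,300

Book-profits minimum tax:
  Adjusted income: CHF 728,500 + CHF 228,000 + CHF 77,000 = CHF 1,033,500
  Less exemption CHF 109,000 → base CHF 924,500
  CHF 924,500 × 21% = CHF 194,145

CHF 217,300 > CHF 194,145, so the ordinary income tax governs.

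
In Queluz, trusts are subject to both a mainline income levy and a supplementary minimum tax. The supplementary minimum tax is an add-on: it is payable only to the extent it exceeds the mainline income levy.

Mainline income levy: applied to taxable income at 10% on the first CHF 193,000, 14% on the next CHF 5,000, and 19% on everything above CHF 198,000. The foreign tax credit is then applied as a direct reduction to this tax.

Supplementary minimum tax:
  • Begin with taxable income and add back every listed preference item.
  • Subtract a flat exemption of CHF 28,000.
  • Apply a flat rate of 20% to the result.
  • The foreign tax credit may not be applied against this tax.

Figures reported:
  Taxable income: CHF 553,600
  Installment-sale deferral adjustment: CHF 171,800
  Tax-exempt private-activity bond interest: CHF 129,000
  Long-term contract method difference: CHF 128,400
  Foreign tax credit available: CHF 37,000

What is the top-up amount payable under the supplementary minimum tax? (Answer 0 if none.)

Supplementary minimum tax:
  Adjusted income: CHF 553,600 + CHF 171,800 + CHF 129,000 + CHF 128,400 = CHF 982,800
  Less exemption CHF 28,000 → base CHF 954,800
  CHF 954,800 × 20% = CHF 190,960

Mainline income levy:
  CHF 193,000 × 10% = CHF 19,300
  CHF 5,000 × 14% = CHF 700
  CHF 355,600 × 19% = CHF 67,564
  → CHF 87,564
  Less foreign tax credit CHF 37,000 → CHF 50,564

Excess of supplementary minimum tax over mainline income levy: CHF 190,960 − CHF 50,564 = CHF 140,396.

CHF 140,396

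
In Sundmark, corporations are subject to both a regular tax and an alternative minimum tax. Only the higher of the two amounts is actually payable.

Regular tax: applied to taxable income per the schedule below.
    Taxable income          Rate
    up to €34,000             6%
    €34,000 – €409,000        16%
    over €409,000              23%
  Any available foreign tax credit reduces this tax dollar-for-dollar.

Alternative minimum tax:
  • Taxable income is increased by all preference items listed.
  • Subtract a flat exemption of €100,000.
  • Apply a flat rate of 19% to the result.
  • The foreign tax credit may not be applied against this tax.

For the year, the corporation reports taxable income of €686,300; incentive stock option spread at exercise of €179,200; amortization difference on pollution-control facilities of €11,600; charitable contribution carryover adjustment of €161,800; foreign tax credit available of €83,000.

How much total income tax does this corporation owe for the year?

€178,391

Alternative minimum tax:
  Adjusted income: €686,300 + €179,200 + €11,600 + €161,800 = €1,038,900
  Less exemption €100,000 → base €938,900
  €938,900 × 19% = €178,391

Regular tax:
  €34,000 × 6% = €2,040
  €375,000 × 16% = €60,000
  €277,300 × 23% = €63,779
  → €125,819
  Less foreign tax credit €83,000 → €42,819

€178,391 > €42,819, so the alternative minimum tax is the binding amount.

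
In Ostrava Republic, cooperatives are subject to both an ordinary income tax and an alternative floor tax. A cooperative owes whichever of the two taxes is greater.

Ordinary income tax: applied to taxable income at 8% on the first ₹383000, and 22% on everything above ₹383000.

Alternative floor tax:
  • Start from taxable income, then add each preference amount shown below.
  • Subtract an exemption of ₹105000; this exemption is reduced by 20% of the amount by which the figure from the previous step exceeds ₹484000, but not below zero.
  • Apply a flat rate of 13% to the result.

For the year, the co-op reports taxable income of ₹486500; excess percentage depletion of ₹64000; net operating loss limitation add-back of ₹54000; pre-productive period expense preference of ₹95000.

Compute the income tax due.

₹82888

Alternative floor tax:
  Adjusted income: ₹486500 + ₹64000 + ₹54000 + ₹95000 = ₹699500
  Exemption: ₹105000 − 20% × (₹699500 − ₹484000) = ₹105000 − ₹43100 = ₹61900
  Base: ₹699500 − ₹61900 = ₹637600
  ₹637600 × 13% = ₹82888

Ordinary income tax:
  ₹383000 × 8% = ₹30640
  ₹103500 × 22% = ₹22770
  → ₹53410

₹82888 > ₹53410, so the alternative floor tax is the binding amount.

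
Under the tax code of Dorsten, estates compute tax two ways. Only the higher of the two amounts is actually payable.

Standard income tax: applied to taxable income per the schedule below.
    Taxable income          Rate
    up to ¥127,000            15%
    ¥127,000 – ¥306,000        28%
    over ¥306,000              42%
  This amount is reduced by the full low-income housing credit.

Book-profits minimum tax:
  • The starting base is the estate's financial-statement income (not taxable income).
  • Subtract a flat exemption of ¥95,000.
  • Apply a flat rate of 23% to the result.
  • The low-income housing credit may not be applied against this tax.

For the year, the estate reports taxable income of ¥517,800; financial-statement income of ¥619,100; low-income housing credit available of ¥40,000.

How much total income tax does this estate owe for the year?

Book-profits minimum tax:
  Base (financial-statement income): ¥619,100
  Less exemption ¥95,000 → base ¥524,100
  ¥524,100 × 23% = ¥120,543

Standard income tax:
  ¥127,000 × 15% = ¥19,050
  ¥179,000 × 28% = ¥50,120
  ¥211,800 × 42% = ¥88,956
  → ¥158,126
  Less low-income housing credit ¥40,000 → ¥118,126

¥120,543 > ¥118,126, so the book-profits minimum tax is the binding amount.

¥120,543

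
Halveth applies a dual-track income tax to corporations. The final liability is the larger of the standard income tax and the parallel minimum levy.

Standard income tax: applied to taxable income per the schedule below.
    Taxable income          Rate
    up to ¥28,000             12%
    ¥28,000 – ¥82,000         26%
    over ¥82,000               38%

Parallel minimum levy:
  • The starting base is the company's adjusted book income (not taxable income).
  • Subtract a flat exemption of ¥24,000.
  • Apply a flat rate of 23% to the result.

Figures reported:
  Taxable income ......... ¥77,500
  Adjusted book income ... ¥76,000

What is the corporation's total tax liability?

¥16,230

Parallel minimum levy:
  Base (adjusted book income): ¥76,000
  Less exemption ¥24,000 → base ¥52,000
  ¥52,000 × 23% = ¥11,960

Standard income tax:
  ¥28,000 × 12% = ¥3,360
  ¥49,500 × 26% = ¥12,870
  → ¥16,230

¥16,230 > ¥11,960, so the standard income tax governs.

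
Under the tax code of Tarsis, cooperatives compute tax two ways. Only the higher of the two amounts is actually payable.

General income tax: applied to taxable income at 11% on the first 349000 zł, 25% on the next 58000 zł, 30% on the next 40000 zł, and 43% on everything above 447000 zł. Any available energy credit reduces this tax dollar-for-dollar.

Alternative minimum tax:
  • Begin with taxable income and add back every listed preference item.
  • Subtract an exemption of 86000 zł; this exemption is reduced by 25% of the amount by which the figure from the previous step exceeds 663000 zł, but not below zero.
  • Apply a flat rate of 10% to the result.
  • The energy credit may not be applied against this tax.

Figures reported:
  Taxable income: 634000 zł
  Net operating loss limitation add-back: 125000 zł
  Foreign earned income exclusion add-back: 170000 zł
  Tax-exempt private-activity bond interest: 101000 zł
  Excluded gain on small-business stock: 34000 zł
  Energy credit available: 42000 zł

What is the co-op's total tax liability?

Alternative minimum tax:
  Adjusted income: 634000 zł + 125000 zł + 170000 zł + 101000 zł + 34000 zł = 1064000 zł
  Exemption: 25% × (1064000 zł − 663000 zł) = 100250 zł ≥ 86000 zł, so the exemption is fully phased out
  Base: 1064000 zł − 0 zł = 1064000 zł
  1064000 zł × 10% = 106400 zł

General income tax:
  349000 zł × 11% = 38390 zł
  58000 zł × 25% = 14500 zł
  40000 zł × 30% = 12000 zł
  187000 zł × 43% = 80410 zł
  → 145300 zł
  Less energy credit 42000 zł → 103300 zł

106400 zł > 103300 zł, so the alternative minimum tax is the binding amount.

106400 zł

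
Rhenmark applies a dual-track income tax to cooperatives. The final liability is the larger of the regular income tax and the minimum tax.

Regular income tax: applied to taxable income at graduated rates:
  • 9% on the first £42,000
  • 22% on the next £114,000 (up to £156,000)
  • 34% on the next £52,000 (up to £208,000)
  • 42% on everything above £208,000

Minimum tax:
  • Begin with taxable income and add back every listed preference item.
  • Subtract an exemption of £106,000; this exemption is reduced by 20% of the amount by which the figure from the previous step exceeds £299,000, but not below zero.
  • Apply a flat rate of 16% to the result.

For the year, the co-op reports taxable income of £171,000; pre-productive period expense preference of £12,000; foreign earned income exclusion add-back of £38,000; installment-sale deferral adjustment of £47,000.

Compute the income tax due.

£33,960

Minimum tax:
  Adjusted income: £171,000 + £12,000 + £38,000 + £47,000 = £268,000
  Exemption: £268,000 ≤ £299,000, so full £106,000 applies
  Base: £268,000 − £106,000 = £162,000
  £162,000 × 16% = £25,920

Regular income tax:
  £42,000 × 9% = £3,780
  £114,000 × 22% = £25,080
  £15,000 × 34% = £5,100
  → £33,960

£33,960 > £25,920, so the regular income tax governs.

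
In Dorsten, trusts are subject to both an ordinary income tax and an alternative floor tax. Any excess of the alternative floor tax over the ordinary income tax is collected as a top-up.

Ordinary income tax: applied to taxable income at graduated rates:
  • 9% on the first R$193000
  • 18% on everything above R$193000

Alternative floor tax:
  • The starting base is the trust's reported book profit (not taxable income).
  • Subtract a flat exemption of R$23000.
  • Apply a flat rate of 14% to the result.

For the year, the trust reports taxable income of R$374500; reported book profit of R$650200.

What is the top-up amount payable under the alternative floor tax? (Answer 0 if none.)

Ordinary income tax:
  R$193000 × 9% = R$17370
  R$181500 × 18% = R$32670
  → R$50040

Alternative floor tax:
  Base (reported book profit): R$650200
  Less exemption R$23000 → base R$627200
  R$627200 × 14% = R$87808

Excess of alternative floor tax over ordinary income tax: R$87808 − R$50040 = R$37768.

R$37768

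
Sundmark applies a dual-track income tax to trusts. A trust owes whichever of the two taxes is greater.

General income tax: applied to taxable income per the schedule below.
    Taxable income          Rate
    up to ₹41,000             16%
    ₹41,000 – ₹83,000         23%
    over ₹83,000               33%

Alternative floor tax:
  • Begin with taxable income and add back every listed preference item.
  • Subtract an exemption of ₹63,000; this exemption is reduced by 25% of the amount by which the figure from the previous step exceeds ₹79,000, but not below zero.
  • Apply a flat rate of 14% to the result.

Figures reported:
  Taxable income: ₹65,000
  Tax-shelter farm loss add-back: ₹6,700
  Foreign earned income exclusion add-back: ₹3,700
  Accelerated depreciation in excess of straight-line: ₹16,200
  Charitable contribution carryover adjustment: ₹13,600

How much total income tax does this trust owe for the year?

₹12,080

Alternative floor tax:
  Adjusted income: ₹65,000 + ₹6,700 + ₹3,700 + ₹16,200 + ₹13,600 = ₹105,200
  Exemption: ₹63,000 − 25% × (₹105,200 − ₹79,000) = ₹63,000 − ₹6,550 = ₹56,450
  Base: ₹105,200 − ₹56,450 = ₹48,750
  ₹48,750 × 14% = ₹6,825

General income tax:
  ₹41,000 × 16% = ₹6,560
  ₹24,000 × 23% = ₹5,520
  → ₹12,080

₹12,080 > ₹6,825, so the general income tax governs.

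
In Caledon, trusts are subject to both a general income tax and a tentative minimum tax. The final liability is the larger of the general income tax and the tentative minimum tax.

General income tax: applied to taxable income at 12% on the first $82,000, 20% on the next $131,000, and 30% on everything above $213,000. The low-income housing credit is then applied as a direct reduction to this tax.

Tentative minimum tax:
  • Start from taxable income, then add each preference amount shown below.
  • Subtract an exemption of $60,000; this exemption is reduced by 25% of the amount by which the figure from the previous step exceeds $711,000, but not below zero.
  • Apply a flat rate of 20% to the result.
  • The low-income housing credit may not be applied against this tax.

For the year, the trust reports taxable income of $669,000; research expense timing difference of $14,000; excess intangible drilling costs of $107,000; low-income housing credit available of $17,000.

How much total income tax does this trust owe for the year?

$155,840

Tentative minimum tax:
  Adjusted income: $669,000 + $14,000 + $107,000 = $790,000
  Exemption: $60,000 − 25% × ($790,000 − $711,000) = $60,000 − $19,750 = $40,250
  Base: $790,000 − $40,250 = $749,750
  $749,750 × 20% = $149,950

General income tax:
  $82,000 × 12% = $9,840
  $131,000 × 20% = $26,200
  $456,000 × 30% = $136,800
  → $172,840
  Less low-income housing credit $17,000 → $155,840

$155,840 > $149,950, so the general income tax governs.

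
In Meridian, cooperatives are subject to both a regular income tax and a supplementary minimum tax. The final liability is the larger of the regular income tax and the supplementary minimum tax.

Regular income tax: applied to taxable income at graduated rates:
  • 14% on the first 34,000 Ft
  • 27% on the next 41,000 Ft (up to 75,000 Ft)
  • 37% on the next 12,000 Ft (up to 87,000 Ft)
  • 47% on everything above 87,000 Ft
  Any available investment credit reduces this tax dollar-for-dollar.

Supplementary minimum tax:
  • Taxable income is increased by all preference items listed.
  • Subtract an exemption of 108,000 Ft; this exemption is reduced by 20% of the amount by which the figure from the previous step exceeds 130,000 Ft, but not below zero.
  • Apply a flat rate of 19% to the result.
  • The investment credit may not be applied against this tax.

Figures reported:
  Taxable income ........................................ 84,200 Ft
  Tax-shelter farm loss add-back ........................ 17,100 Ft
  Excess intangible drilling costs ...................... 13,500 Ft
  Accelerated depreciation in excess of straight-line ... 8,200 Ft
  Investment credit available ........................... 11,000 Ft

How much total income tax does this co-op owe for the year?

8,234 Ft

Regular income tax:
  34,000 Ft × 14% = 4,760 Ft
  41,000 Ft × 27% = 11,070 Ft
  9,200 Ft × 37% = 3,404 Ft
  → 19,234 Ft
  Less investment credit 11,000 Ft → 8,234 Ft

Supplementary minimum tax:
  Adjusted income: 84,200 Ft + 17,100 Ft + 13,500 Ft + 8,200 Ft = 123,000 Ft
  Exemption: 123,000 Ft ≤ 130,000 Ft, so full 108,000 Ft applies
  Base: 123,000 Ft − 108,000 Ft = 15,000 Ft
  15,000 Ft × 19% = 2,850 Ft

8,234 Ft > 2,850 Ft, so the regular income tax governs.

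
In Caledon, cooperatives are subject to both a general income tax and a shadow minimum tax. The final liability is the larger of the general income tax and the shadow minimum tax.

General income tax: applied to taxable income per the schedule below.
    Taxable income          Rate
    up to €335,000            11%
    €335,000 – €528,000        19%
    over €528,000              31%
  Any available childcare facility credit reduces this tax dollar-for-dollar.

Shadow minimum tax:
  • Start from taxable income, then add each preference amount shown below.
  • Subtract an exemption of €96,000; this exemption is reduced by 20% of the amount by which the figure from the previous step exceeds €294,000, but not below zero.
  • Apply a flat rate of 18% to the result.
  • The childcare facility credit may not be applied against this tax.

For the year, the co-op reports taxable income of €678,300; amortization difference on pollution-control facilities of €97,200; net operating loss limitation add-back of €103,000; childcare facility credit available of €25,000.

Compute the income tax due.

General income tax:
  €335,000 × 11% = €36,850
  €193,000 × 19% = €36,670
  €150,300 × 31% = €46,593
  → €120,113
  Less childcare facility credit €25,000 → €95,113

Shadow minimum tax:
  Adjusted income: €678,300 + €97,200 + €103,000 = €878,500
  Exemption: 20% × (€878,500 − €294,000) = €116,900 ≥ €96,000, so the exemption is fully phased out
  Base: €878,500 − €0 = €878,500
  €878,500 × 18% = €158,130

€158,130 > €95,113, so the shadow minimum tax is the binding amount.

€158,130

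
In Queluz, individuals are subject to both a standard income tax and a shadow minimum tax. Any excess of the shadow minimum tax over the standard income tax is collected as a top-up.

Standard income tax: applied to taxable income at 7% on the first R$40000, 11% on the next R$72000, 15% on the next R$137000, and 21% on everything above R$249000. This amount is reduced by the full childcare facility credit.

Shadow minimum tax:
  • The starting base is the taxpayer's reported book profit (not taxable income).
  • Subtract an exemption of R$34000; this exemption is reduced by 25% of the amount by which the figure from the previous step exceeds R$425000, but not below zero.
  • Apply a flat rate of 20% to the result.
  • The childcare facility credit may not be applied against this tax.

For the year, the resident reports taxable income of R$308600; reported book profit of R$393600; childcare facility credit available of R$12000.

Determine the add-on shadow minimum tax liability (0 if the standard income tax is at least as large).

R$40134

Shadow minimum tax:
  Base (reported book profit): R$393600
  Exemption: R$393600 ≤ R$425000, so full R$34000 applies
  Base: R$393600 − R$34000 = R$359600
  R$359600 × 20% = R$71920

Standard income tax:
  R$40000 × 7% = R$2800
  R$72000 × 11% = R$7920
  R$137000 × 15% = R$20550
  R$59600 × 21% = R$12516
  → R$43786
  Less childcare facility credit R$12000 → R$31786

Excess of shadow minimum tax over standard income tax: R$71920 − R$31786 = R$40134.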